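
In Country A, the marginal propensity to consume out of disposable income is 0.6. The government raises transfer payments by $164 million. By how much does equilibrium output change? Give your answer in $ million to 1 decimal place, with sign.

+$246.0 million

The transfer change shifts disposable income by +$164 million, so first-round consumption changes by c·ΔTR = 0.6 × (+$164 million) = +$98.4 million.
Expenditure multiplier = 1/(1 − MPC) = 1/(1 − 0.6) = 1/0.4 = 2.5.
The transfer multiplier is c × k = 1.5, so ΔY = k × (c·ΔTR) = (+$98.4 million) / 0.4 = +$246 million.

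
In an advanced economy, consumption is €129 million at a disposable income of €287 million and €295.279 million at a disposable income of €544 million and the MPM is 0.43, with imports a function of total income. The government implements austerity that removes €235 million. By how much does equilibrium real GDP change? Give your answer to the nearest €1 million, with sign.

MPC = ΔC/ΔYd = (295.279 − 129)/(544 − 287) = 166.279/257 = 0.647.
Government-spending multiplier = 1/(1 − c + m) = 1/(1 − 0.647 + 0.43) = 1/0.783 ≈ 1.277.
ΔY = k × ΔG = (−€235 million) / 0.783 ≈ −€300 million.

−€300 million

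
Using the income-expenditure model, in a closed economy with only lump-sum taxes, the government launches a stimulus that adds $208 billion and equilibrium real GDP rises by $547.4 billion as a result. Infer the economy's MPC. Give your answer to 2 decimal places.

0.62

Implied spending multiplier k = ΔY/ΔG = 547.4/208 ≈ 2.6317.
Since k = 1/(1 − MPC), MPC = 1 − 1/k = 1 − ΔG/ΔY = 1 − 208/547.4 ≈ 0.62.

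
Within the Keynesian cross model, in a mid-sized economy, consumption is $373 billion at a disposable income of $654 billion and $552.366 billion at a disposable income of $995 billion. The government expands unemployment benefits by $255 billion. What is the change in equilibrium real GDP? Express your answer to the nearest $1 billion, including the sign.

+$283 billion

MPC = ΔC/ΔYd = (552.366 − 373)/(995 − 654) = 179.366/341 = 0.526.
The transfer change shifts disposable income by +$255 billion, so first-round consumption changes by c·ΔTR = 0.526 × (+$255 billion) = +$134.13 billion.
Expenditure multiplier = 1/(1 − MPC) = 1/(1 − 0.526) = 1/0.474 ≈ 2.11.
The transfer multiplier is c × k ≈ 1.11, so ΔY = k × (c·ΔTR) = (+$134.13 billion) / 0.474 ≈ +$283 billion.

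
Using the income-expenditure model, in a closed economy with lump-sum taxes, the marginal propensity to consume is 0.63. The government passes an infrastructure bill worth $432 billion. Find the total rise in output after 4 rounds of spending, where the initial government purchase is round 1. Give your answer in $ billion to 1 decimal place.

Round 1 adds ΔG = $432 billion; each later round is MPC = 0.63 times the previous.
After 4 rounds: 432 + 272.16 + 171.4608 + 108.020304 = ΔG·(1 − c^4)/(1 − c) = 432 × (1 − 0.15752961)/0.37 ≈ $983.6 billion.

$983.6 billion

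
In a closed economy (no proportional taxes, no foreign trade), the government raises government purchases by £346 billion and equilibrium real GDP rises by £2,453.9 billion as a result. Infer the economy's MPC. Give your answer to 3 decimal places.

0.859

Implied spending multiplier k = ΔY/ΔG = 2,453.9/346 ≈ 7.0922.
Since k = 1/(1 − MPC), MPC = 1 − 1/k = 1 − ΔG/ΔY = 1 − 346/2,453.9 ≈ 0.859.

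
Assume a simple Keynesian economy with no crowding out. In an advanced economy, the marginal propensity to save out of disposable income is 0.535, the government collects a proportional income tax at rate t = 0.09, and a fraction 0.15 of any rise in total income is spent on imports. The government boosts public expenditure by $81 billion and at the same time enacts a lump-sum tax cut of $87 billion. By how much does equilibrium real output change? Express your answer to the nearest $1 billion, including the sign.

MPC = 1 − MPS = 1 − 0.535 = 0.465.
Expenditure multiplier = 1/(1 − c(1−t) + m) = 1/(1 − 0.465×0.91 + 0.15) = 1/0.72685 ≈ 1.376.
ΔG contributes k·ΔG = (+$81 billion) / 0.72685 ≈ +$111.4 billion.
ΔT of −$87 billion changes first-round spending by −c·ΔT = +$40.455 billion, contributing k·(−c·ΔT) = (+$40.455 billion) / 0.72685 ≈ +$55.7 billion.
Net ΔY = k(ΔG − c·ΔT) = (+$121.455 billion) / 0.72685 ≈ +$167 billion.

+$167 billion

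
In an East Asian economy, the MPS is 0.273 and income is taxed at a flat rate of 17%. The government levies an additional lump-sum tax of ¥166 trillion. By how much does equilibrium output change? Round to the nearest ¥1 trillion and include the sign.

−¥304 trillion

MPC = 1 − MPS = 1 − 0.273 = 0.727.
A lump-sum tax change of +¥166 trillion shifts disposable income by −¥166 trillion; first-round consumption changes by −c × ΔT = −0.727 × (+¥166 trillion) = −¥120.682 trillion.
Expenditure multiplier = 1/(1 − c(1−t)) = 1/(1 − 0.727×0.83) = 1/0.39659 ≈ 2.521.
The tax multiplier is −c × k ≈ −1.833, so ΔY = k × (−c·ΔT) = (−¥120.682 trillion) / 0.39659 ≈ −¥304 trillion.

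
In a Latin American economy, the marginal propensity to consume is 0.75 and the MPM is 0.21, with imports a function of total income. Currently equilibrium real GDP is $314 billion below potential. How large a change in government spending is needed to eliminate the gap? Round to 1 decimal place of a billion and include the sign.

Spending multiplier = 1/(1 − c + m) = 1/(1 − 0.75 + 0.21) = 1/0.46 ≈ 2.174.
Need ΔY = +$314 billion, so ΔG = ΔY/k = (+$314 billion) × 0.46 ≈ +$144.4 billion.
The government should increase government spending by $144.4 billion.

+$144.4 billion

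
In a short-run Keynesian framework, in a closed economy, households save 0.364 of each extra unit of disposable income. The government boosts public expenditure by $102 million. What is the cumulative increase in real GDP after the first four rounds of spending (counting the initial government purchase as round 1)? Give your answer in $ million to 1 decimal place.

MPC = 1 − MPS = 1 − 0.364 = 0.636.
Round 1 adds ΔG = $102 million; each later round is MPC = 0.636 times the previous.
After 4 rounds: 102 + 64.872 + 41.258592 + 26.240464512 = ΔG·(1 − c^4)/(1 − c) = 102 × (1 − 0.163617014016)/0.364 ≈ $234.4 million.

$234.4 million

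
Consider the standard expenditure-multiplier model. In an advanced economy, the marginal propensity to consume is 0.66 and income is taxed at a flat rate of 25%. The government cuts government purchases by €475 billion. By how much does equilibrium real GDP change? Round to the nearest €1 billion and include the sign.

−€941 billion

Government-spending multiplier = 1/(1 − c(1−t)) = 1/(1 − 0.66×0.75) = 1/0.505 ≈ 1.98.
ΔY = k × ΔG = (−€475 billion) / 0.505 ≈ −€941 billion.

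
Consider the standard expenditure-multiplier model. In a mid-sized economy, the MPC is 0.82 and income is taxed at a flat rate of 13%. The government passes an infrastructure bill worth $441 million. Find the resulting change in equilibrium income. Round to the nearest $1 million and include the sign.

+$1,539 million

Expenditure multiplier = 1/(1 − c(1−t)) = 1/(1 − 0.82×0.87) = 1/0.2866 ≈ 3.489.
ΔY = k × ΔG = (+$441 million) / 0.2866 ≈ +$1,539 million.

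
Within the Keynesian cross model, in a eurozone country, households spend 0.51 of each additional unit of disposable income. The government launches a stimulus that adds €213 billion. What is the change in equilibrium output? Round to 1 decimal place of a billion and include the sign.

+€434.7 billion

Expenditure multiplier = 1/(1 − MPC) = 1/(1 − 0.51) = 1/0.49 ≈ 2.041.
ΔY = k × ΔG = (+€213 billion) / 0.49 ≈ +€434.7 billion.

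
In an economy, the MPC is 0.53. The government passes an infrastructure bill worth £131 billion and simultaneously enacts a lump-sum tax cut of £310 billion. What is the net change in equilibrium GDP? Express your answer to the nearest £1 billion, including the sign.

Expenditure multiplier = 1/(1 − MPC) = 1/(1 − 0.53) = 1/0.47 ≈ 2.128.
ΔG contributes k·ΔG = (+£131 billion) / 0.47 ≈ +£278.7 billion.
ΔT of −£310 billion changes first-round spending by −c·ΔT = +£164.3 billion, contributing k·(−c·ΔT) = (+£164.3 billion) / 0.47 ≈ +£349.6 billion.
Net ΔY = k(ΔG − c·ΔT) = (+£295.3 billion) / 0.47 ≈ +£628 billion.

+£628 billion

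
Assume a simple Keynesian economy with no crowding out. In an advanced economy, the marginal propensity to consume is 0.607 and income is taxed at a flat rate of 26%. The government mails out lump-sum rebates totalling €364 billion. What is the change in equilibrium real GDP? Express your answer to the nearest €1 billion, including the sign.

A lump-sum tax change of −€364 billion shifts disposable income by +€364 billion; first-round consumption changes by −c × ΔT = −0.607 × (−€364 billion) = +€220.948 billion.
Expenditure multiplier = 1/(1 − c(1−t)) = 1/(1 − 0.607×0.74) = 1/0.55082 ≈ 1.815.
The tax multiplier is −c × k ≈ −1.102, so ΔY = k × (−c·ΔT) = (+€220.948 billion) / 0.55082 ≈ +€401 billion.

+€401 billion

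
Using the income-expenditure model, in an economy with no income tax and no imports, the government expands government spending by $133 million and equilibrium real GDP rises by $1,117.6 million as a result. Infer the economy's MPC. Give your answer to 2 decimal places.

0.88

Implied spending multiplier k = ΔY/ΔG = 1,117.6/133 ≈ 8.403.
Since k = 1/(1 − MPC), MPC = 1 − 1/k = 1 − ΔG/ΔY = 1 − 133/1,117.6 ≈ 0.88.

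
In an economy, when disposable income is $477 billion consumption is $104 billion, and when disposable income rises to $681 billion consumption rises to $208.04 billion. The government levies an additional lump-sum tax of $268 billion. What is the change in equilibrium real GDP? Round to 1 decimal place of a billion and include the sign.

−$278.9 billion

MPC = ΔC/ΔYd = (208.04 − 104)/(681 − 477) = 104.04/204 = 0.51.
A lump-sum tax change of +$268 billion shifts disposable income by −$268 billion; first-round consumption changes by −c × ΔT = −0.51 × (+$268 billion) = −$136.68 billion.
Expenditure multiplier = 1/(1 − MPC) = 1/(1 − 0.51) = 1/0.49 ≈ 2.041.
The tax multiplier is −c × k ≈ −1.041, so ΔY = k × (−c·ΔT) = (−$136.68 billion) / 0.49 ≈ −$278.9 billion.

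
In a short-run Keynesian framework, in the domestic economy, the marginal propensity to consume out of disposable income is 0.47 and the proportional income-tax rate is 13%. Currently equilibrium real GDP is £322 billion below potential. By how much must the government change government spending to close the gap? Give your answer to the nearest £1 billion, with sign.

+£190 billion

Spending multiplier = 1/(1 − c(1−t)) = 1/(1 − 0.47×0.87) = 1/0.5911 ≈ 1.692.
Need ΔY = +£322 billion, so ΔG = ΔY/k = (+£322 billion) × 0.5911 ≈ +£190 billion.
The government should increase government spending by £190 billion.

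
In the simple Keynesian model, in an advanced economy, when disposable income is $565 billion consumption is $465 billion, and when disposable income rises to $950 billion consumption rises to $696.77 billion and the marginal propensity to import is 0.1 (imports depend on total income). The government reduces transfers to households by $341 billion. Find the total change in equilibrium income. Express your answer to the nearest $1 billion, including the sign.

MPC = ΔC/ΔYd = (696.77 − 465)/(950 − 565) = 231.77/385 = 0.602.
The transfer change shifts disposable income by −$341 billion, so first-round consumption changes by c·ΔTR = 0.602 × (−$341 billion) = −$205.282 billion.
Expenditure multiplier = 1/(1 − c + m) = 1/(1 − 0.602 + 0.1) = 1/0.498 ≈ 2.008.
The transfer multiplier is c × k ≈ 1.209, so ΔY = k × (c·ΔTR) = (−$205.282 billion) / 0.498 ≈ −$412 billion.

−$412 billion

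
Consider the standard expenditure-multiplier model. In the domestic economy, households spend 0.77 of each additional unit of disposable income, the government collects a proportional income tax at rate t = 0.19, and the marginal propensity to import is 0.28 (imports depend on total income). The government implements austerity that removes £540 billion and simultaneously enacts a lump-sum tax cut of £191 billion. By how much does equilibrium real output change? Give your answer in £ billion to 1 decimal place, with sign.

−£598.7 billion

Expenditure multiplier = 1/(1 − c(1−t) + m) = 1/(1 − 0.77×0.81 + 0.28) = 1/0.6563 ≈ 1.524.
ΔG contributes k·ΔG = (−£540 billion) / 0.6563 ≈ −£822.8 billion.
ΔT of −£191 billion changes first-round spending by −c·ΔT = +£147.07 billion, contributing k·(−c·ΔT) = (+£147.07 billion) / 0.6563 ≈ +£224.1 billion.
Net ΔY = k(ΔG − c·ΔT) = (−£392.93 billion) / 0.6563 ≈ −£598.7 billion.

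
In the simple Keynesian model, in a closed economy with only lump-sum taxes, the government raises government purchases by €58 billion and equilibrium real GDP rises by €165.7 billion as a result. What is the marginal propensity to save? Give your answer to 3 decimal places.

0.350

Implied spending multiplier k = ΔY/ΔG = 165.7/58 ≈ 2.8569.
Since k = 1/(1 − MPC), MPC = 1 − 1/k = 1 − ΔG/ΔY = 1 − 58/165.7 ≈ 0.650.
MPS = 1 − MPC = 0.350.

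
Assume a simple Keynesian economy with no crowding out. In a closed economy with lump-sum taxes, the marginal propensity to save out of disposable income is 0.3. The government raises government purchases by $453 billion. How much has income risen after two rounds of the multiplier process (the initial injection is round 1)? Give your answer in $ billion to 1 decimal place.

$770.1 billion

MPC = 1 − MPS = 1 − 0.3 = 0.7.
Round 1 adds ΔG = $453 billion; each later round is MPC = 0.7 times the previous.
After 2 rounds: 453 + 317.1 = ΔG·(1 − c^2)/(1 − c) = 453 × (1 − 0.49)/0.3 = $770.1 billion.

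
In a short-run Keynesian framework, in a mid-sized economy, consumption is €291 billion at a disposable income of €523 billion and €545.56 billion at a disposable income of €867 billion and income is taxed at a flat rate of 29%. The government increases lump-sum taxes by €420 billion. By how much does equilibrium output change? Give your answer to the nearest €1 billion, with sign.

MPC = ΔC/ΔYd = (545.56 − 291)/(867 − 523) = 254.56/344 = 0.74.
A lump-sum tax change of +€420 billion shifts disposable income by −€420 billion; first-round consumption changes by −c × ΔT = −0.74 × (+€420 billion) = −€310.8 billion.
Expenditure multiplier = 1/(1 − c(1−t)) = 1/(1 − 0.74×0.71) = 1/0.4746 ≈ 2.107.
The tax multiplier is −c × k ≈ −1.559, so ΔY = k × (−c·ΔT) = (−€310.8 billion) / 0.4746 ≈ −€655 billion.

−€655 billion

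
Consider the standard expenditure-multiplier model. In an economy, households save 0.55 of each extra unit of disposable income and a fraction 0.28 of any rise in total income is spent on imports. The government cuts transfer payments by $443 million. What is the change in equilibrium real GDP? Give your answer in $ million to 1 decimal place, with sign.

MPC = 1 − MPS = 1 − 0.55 = 0.45.
The transfer change shifts disposable income by −$443 million, so first-round consumption changes by c·ΔTR = 0.45 × (−$443 million) = −$199.35 million.
Expenditure multiplier = 1/(1 − c + m) = 1/(1 − 0.45 + 0.28) = 1/0.83 ≈ 1.205.
The transfer multiplier is c × k ≈ 0.542, so ΔY = k × (c·ΔTR) = (−$199.35 million) / 0.83 ≈ −$240.2 million.

−$240.2 million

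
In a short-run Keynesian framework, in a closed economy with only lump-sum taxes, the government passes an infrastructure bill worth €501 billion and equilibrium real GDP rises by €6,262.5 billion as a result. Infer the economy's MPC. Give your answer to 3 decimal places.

0.920

Implied spending multiplier k = ΔY/ΔG = 6,262.5/501 = 12.5.
Since k = 1/(1 − MPC), MPC = 1 − 1/k = 1 − ΔG/ΔY = 1 − 501/6,262.5 = 0.920.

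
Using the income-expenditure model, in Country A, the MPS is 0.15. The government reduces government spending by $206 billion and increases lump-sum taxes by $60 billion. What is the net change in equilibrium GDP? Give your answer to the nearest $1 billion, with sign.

MPC = 1 − MPS = 1 − 0.15 = 0.85.
Expenditure multiplier = 1/(1 − MPC) = 1/(1 − 0.85) = 1/0.15 ≈ 6.667.
ΔG contributes k·ΔG = (−$206 billion) / 0.15 ≈ −$1,373.3 billion.
ΔT of +$60 billion changes first-round spending by −c·ΔT = −$51 billion, contributing k·(−c·ΔT) = (−$51 billion) / 0.15 = −$340 billion.
Net ΔY = k(ΔG − c·ΔT) = (−$257 billion) / 0.15 ≈ −$1,713 billion.

−$1,713 billion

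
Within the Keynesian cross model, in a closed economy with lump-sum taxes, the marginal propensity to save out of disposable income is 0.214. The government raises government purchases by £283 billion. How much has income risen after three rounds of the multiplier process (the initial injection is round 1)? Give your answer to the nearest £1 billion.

MPC = 1 − MPS = 1 − 0.214 = 0.786.
Round 1 adds ΔG = £283 billion; each later round is MPC = 0.786 times the previous.
After 3 rounds: 283 + 222.438 + 174.836268 = ΔG·(1 − c^3)/(1 − c) = 283 × (1 − 0.485587656)/0.214 ≈ £680 billion.

£680 billion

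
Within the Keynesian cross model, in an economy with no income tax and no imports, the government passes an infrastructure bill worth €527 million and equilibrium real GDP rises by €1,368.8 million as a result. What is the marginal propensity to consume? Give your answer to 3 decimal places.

0.615

Implied spending multiplier k = ΔY/ΔG = 1,368.8/527 ≈ 2.5973.
Since k = 1/(1 − MPC), MPC = 1 − 1/k = 1 − ΔG/ΔY = 1 − 527/1,368.8 ≈ 0.615.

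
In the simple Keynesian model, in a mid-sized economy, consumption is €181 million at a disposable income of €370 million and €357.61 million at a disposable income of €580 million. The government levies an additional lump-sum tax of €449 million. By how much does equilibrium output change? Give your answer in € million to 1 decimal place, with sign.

MPC = ΔC/ΔYd = (357.61 − 181)/(580 − 370) = 176.61/210 = 0.841.
A lump-sum tax change of +€449 million shifts disposable income by −€449 million; first-round consumption changes by −c × ΔT = −0.841 × (+€449 million) = −€377.609 million.
Expenditure multiplier = 1/(1 − MPC) = 1/(1 − 0.841) = 1/0.159 ≈ 6.289.
The tax multiplier is −c × k ≈ −5.289, so ΔY = k × (−c·ΔT) = (−€377.609 million) / 0.159 ≈ −€2,374.9 million.

−€2,374.9 million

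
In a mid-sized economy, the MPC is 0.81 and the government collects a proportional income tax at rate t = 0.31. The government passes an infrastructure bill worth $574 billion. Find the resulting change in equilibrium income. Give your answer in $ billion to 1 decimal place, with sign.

+$1,301.3 billion

Expenditure multiplier = 1/(1 − c(1−t)) = 1/(1 − 0.81×0.69) = 1/0.4411 ≈ 2.267.
ΔY = k × ΔG = (+$574 billion) / 0.4411 ≈ +$1,301.3 billion.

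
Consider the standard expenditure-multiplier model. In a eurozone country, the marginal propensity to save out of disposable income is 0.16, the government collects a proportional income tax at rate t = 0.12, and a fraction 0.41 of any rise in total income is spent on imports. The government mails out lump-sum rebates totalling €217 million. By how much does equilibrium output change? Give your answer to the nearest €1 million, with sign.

MPC = 1 − MPS = 1 − 0.16 = 0.84.
A lump-sum tax change of −€217 million shifts disposable income by +€217 million; first-round consumption changes by −c × ΔT = −0.84 × (−€217 million) = +€182.28 million.
Expenditure multiplier = 1/(1 − c(1−t) + m) = 1/(1 − 0.84×0.88 + 0.41) = 1/0.6708 ≈ 1.491.
The tax multiplier is −c × k ≈ −1.252, so ΔY = k × (−c·ΔT) = (+€182.28 million) / 0.6708 ≈ +€272 million.

+€272 million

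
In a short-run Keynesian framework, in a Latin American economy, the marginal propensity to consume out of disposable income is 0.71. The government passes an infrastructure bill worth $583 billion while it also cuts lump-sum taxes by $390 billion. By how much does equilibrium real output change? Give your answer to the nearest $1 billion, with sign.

Expenditure multiplier = 1/(1 − MPC) = 1/(1 − 0.71) = 1/0.29 ≈ 3.448.
ΔG contributes k·ΔG = (+$583 billion) / 0.29 ≈ +$2,010.3 billion.
ΔT of −$390 billion changes first-round spending by −c·ΔT = +$276.9 billion, contributing k·(−c·ΔT) = (+$276.9 billion) / 0.29 ≈ +$954.8 billion.
Net ΔY = k(ΔG − c·ΔT) = (+$859.9 billion) / 0.29 ≈ +$2,965 billion.

+$2,965 billion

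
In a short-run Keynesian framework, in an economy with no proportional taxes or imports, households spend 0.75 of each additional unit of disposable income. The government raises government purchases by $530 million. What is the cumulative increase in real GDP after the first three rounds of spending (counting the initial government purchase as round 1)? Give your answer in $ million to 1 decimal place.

$1,225.6 million

Round 1 adds ΔG = $530 million; each later round is MPC = 0.75 times the previous.
After 3 rounds: 530 + 397.5 + 298.125 = ΔG·(1 − c^3)/(1 − c) = 530 × (1 − 0.421875)/0.25 ≈ $1,225.6 million.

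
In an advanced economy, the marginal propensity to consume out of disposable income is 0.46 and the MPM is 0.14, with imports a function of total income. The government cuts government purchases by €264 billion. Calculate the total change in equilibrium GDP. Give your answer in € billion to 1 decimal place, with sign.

Government-spending multiplier = 1/(1 − c + m) = 1/(1 − 0.46 + 0.14) = 1/0.68 ≈ 1.471.
ΔY = k × ΔG = (−€264 billion) / 0.68 ≈ −€388.2 billion.

−€388.2 billion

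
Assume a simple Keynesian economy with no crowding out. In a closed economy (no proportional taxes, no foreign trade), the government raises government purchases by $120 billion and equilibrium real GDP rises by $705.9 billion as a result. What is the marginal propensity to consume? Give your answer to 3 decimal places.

0.830

Implied spending multiplier k = ΔY/ΔG = 705.9/120 = 5.8825.
Since k = 1/(1 − MPC), MPC = 1 − 1/k = 1 − ΔG/ΔY = 1 − 120/705.9 ≈ 0.830.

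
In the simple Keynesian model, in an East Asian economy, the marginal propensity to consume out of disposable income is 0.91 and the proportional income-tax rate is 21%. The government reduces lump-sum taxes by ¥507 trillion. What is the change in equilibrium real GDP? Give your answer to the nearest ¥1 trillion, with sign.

A lump-sum tax change of −¥507 trillion shifts disposable income by +¥507 trillion; first-round consumption changes by −c × ΔT = −0.91 × (−¥507 trillion) = +¥461.37 trillion.
Expenditure multiplier = 1/(1 − c(1−t)) = 1/(1 − 0.91×0.79) = 1/0.2811 ≈ 3.557.
The tax multiplier is −c × k ≈ −3.237, so ΔY = k × (−c·ΔT) = (+¥461.37 trillion) / 0.2811 ≈ +¥1,641 trillion.

+¥1,641 trillion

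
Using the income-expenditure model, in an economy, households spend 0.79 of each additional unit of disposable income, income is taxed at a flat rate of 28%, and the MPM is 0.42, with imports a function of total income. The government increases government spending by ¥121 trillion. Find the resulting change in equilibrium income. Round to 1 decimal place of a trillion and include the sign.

Expenditure multiplier = 1/(1 − c(1−t) + m) = 1/(1 − 0.79×0.72 + 0.42) = 1/0.8512 ≈ 1.175.
ΔY = k × ΔG = (+¥121 trillion) / 0.8512 ≈ +¥142.2 trillion.

+¥142.2 trillion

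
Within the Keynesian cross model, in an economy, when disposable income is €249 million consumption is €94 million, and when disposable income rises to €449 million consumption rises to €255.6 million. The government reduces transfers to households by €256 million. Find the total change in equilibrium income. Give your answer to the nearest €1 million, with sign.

−€1,077 million

MPC = ΔC/ΔYd = (255.6 − 94)/(449 − 249) = 161.6/200 = 0.808.
The transfer change shifts disposable income by −€256 million, so first-round consumption changes by c·ΔTR = 0.808 × (−€256 million) = −€206.848 million.
Expenditure multiplier = 1/(1 − MPC) = 1/(1 − 0.808) = 1/0.192 ≈ 5.208.
The transfer multiplier is c × k ≈ 4.208, so ΔY = k × (c·ΔTR) = (−€206.848 million) / 0.192 ≈ −€1,077 million.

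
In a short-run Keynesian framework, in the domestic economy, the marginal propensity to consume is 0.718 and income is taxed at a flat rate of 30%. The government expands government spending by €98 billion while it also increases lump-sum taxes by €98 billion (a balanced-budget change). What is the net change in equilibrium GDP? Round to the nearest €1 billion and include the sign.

Expenditure multiplier = 1/(1 − c(1−t)) = 1/(1 − 0.718×0.7) = 1/0.4974 ≈ 2.01.
ΔG contributes k·ΔG = (+€98 billion) / 0.4974 ≈ +€197 billion.
ΔT of +€98 billion changes first-round spending by −c·ΔT = −€70.364 billion, contributing k·(−c·ΔT) = (−€70.364 billion) / 0.4974 ≈ −€141.5 billion.
Net ΔY = k(ΔG − c·ΔT) = (+€27.636 billion) / 0.4974 ≈ +€56 billion.

+€56 billion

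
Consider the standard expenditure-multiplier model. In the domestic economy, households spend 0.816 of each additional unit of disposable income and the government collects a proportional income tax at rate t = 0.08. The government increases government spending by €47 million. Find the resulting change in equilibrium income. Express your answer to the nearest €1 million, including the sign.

Spending multiplier = 1/(1 − c(1−t)) = 1/(1 − 0.816×0.92) = 1/0.24928 ≈ 4.012.
ΔY = k × ΔG = (+€47 million) / 0.24928 ≈ +€189 million.

+€189 million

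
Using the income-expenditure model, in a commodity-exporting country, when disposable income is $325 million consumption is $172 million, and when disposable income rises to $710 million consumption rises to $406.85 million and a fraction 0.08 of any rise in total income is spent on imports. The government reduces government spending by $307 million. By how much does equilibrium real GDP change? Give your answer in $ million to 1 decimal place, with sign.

MPC = ΔC/ΔYd = (406.85 − 172)/(710 − 325) = 234.85/385 = 0.61.
Expenditure multiplier = 1/(1 − c + m) = 1/(1 − 0.61 + 0.08) = 1/0.47 ≈ 2.128.
ΔY = k × ΔG = (−$307 million) / 0.47 ≈ −$653.2 million.

−$653.2 million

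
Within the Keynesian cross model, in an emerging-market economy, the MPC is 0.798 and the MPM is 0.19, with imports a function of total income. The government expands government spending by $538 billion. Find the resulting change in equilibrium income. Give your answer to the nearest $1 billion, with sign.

+$1,372 billion

Expenditure multiplier = 1/(1 − c + m) = 1/(1 − 0.798 + 0.19) = 1/0.392 ≈ 2.551.
ΔY = k × ΔG = (+$538 billion) / 0.392 ≈ +$1,372 billion.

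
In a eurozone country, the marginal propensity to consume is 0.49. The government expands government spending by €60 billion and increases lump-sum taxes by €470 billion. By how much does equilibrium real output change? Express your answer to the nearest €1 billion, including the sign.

Expenditure multiplier = 1/(1 − MPC) = 1/(1 − 0.49) = 1/0.51 ≈ 1.961.
ΔG contributes k·ΔG = (+€60 billion) / 0.51 ≈ +€117.6 billion.
ΔT of +€470 billion changes first-round spending by −c·ΔT = −€230.3 billion, contributing k·(−c·ΔT) = (−€230.3 billion) / 0.51 ≈ −€451.6 billion.
Net ΔY = k(ΔG − c·ΔT) = (−€170.3 billion) / 0.51 ≈ −€334 billion.

−€334 billion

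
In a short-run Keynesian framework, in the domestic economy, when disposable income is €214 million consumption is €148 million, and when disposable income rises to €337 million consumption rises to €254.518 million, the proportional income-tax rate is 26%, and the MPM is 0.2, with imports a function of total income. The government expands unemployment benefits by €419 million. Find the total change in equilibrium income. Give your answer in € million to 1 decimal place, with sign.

MPC = ΔC/ΔYd = (254.518 − 148)/(337 − 214) = 106.518/123 = 0.866.
The transfer change shifts disposable income by +€419 million, so first-round consumption changes by c·ΔTR = 0.866 × (+€419 million) = +€362.854 million.
Expenditure multiplier = 1/(1 − c(1−t) + m) = 1/(1 − 0.866×0.74 + 0.2) = 1/0.55916 ≈ 1.788.
The transfer multiplier is c × k ≈ 1.549, so ΔY = k × (c·ΔTR) = (+€362.854 million) / 0.55916 ≈ +€648.9 million.

+€648.9 million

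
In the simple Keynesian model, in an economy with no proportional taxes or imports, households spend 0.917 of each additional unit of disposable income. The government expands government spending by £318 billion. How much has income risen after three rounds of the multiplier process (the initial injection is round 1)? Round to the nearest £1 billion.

£877 billion

Round 1 adds ΔG = £318 billion; each later round is MPC = 0.917 times the previous.
After 3 rounds: 318 + 291.606 + 267.402702 = ΔG·(1 − c^3)/(1 − c) = 318 × (1 − 0.771095213)/0.083 ≈ £877 billion.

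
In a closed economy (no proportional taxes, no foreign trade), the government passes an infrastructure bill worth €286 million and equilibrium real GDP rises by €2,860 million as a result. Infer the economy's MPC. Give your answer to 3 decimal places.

0.900

Implied spending multiplier k = ΔY/ΔG = 2,860/286 = 10.
Since k = 1/(1 − MPC), MPC = 1 − 1/k = 1 − ΔG/ΔY = 1 − 286/2,860 = 0.900.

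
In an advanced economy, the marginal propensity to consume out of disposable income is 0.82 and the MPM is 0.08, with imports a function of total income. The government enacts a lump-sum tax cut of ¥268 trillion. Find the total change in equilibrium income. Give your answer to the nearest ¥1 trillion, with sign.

+¥845 trillion

A lump-sum tax change of −¥268 trillion shifts disposable income by +¥268 trillion; first-round consumption changes by −c × ΔT = −0.82 × (−¥268 trillion) = +¥219.76 trillion.
Expenditure multiplier = 1/(1 − c + m) = 1/(1 − 0.82 + 0.08) = 1/0.26 ≈ 3.846.
The tax multiplier is −c × k ≈ −3.154, so ΔY = k × (−c·ΔT) = (+¥219.76 trillion) / 0.26 ≈ +¥845 trillion.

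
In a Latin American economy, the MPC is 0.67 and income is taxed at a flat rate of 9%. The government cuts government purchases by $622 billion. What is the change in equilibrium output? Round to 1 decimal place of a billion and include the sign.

−$1,593.6 billion

Spending multiplier = 1/(1 − c(1−t)) = 1/(1 − 0.67×0.91) = 1/0.3903 ≈ 2.562.
ΔY = k × ΔG = (−$622 billion) / 0.3903 ≈ −$1,593.6 billion.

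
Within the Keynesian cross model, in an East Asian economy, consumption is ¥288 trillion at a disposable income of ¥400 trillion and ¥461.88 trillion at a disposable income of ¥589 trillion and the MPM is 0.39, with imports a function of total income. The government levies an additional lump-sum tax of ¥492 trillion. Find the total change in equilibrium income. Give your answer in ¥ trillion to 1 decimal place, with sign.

MPC = ΔC/ΔYd = (461.88 − 288)/(589 − 400) = 173.88/189 = 0.92.
A lump-sum tax change of +¥492 trillion shifts disposable income by −¥492 trillion; first-round consumption changes by −c × ΔT = −0.92 × (+¥492 trillion) = −¥452.64 trillion.
Expenditure multiplier = 1/(1 − c + m) = 1/(1 − 0.92 + 0.39) = 1/0.47 ≈ 2.128.
The tax multiplier is −c × k ≈ −1.957, so ΔY = k × (−c·ΔT) = (−¥452.64 trillion) / 0.47 ≈ −¥963.1 trillion.

−¥963.1 trillion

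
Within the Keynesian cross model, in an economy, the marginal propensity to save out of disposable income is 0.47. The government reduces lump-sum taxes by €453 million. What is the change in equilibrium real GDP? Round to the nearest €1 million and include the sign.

MPC = 1 − MPS = 1 − 0.47 = 0.53.
A lump-sum tax change of −€453 million shifts disposable income by +€453 million; first-round consumption changes by −c × ΔT = −0.53 × (−€453 million) = +€240.09 million.
Expenditure multiplier = 1/(1 − MPC) = 1/(1 − 0.53) = 1/0.47 ≈ 2.128.
The tax multiplier is −c × k ≈ −1.128, so ΔY = k × (−c·ΔT) = (+€240.09 million) / 0.47 ≈ +€511 million.

+€511 million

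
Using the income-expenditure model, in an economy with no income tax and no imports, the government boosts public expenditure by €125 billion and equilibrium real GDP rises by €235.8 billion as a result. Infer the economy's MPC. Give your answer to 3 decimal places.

Implied spending multiplier k = ΔY/ΔG = 235.8/125 = 1.8864.
Since k = 1/(1 − MPC), MPC = 1 − 1/k = 1 − ΔG/ΔY = 1 − 125/235.8 ≈ 0.470.

0.470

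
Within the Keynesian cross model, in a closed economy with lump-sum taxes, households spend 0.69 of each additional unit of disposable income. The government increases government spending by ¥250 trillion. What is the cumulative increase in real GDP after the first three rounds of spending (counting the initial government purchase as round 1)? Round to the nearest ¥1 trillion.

Round 1 adds ΔG = ¥250 trillion; each later round is MPC = 0.69 times the previous.
After 3 rounds: 250 + 172.5 + 119.025 = ΔG·(1 − c^3)/(1 − c) = 250 × (1 − 0.328509)/0.31 ≈ ¥542 trillion.

¥542 trillion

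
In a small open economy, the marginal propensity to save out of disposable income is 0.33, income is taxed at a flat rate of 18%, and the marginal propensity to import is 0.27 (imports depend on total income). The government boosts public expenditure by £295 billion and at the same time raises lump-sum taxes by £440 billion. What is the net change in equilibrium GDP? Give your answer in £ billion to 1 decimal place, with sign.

MPC = 1 − MPS = 1 − 0.33 = 0.67.
Expenditure multiplier = 1/(1 − c(1−t) + m) = 1/(1 − 0.67×0.82 + 0.27) = 1/0.7206 ≈ 1.388.
ΔG contributes k·ΔG = (+£295 billion) / 0.7206 ≈ +£409.4 billion.
ΔT of +£440 billion changes first-round spending by −c·ΔT = −£294.8 billion, contributing k·(−c·ΔT) = (−£294.8 billion) / 0.7206 ≈ −£409.1 billion.
Net ΔY = k(ΔG − c·ΔT) = (+£0.2 billion) / 0.7206 ≈ +£0.3 billion.

+£0.3 billion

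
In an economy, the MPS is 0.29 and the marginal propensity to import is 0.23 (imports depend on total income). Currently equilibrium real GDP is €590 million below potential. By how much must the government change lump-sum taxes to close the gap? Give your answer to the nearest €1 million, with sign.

−€432 million

MPC = 1 − MPS = 1 − 0.29 = 0.71.
Spending multiplier = 1/(1 − c + m) = 1/(1 − 0.71 + 0.23) = 1/0.52 ≈ 1.923.
Tax multiplier = −c·k = −0.71/0.52 ≈ −1.365. Need ΔY = +€590 million, so ΔT = ΔY/(−c·k) = −(+€590 million) × 0.52 / 0.71 ≈ −€432 million.
The government should cut lump-sum taxes by €432 million.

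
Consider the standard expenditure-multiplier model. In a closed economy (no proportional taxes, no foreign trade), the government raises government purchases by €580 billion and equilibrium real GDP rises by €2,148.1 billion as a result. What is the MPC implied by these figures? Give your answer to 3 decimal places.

0.730

Implied spending multiplier k = ΔY/ΔG = 2,148.1/580 ≈ 3.7036.
Since k = 1/(1 − MPC), MPC = 1 − 1/k = 1 − ΔG/ΔY = 1 − 580/2,148.1 ≈ 0.730.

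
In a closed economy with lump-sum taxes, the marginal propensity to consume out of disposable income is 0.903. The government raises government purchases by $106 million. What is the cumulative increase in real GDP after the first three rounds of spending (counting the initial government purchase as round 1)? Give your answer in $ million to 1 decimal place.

Round 1 adds ΔG = $106 million; each later round is MPC = 0.903 times the previous.
After 3 rounds: 106 + 95.718 + 86.433354 = ΔG·(1 − c^3)/(1 − c) = 106 × (1 − 0.736314327)/0.097 ≈ $288.2 million.

$288.2 million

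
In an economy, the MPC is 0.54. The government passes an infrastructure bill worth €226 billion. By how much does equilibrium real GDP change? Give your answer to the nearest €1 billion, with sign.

+€491 billion

Expenditure multiplier = 1/(1 − MPC) = 1/(1 − 0.54) = 1/0.46 ≈ 2.174.
ΔY = k × ΔG = (+€226 billion) / 0.46 ≈ +€491 billion.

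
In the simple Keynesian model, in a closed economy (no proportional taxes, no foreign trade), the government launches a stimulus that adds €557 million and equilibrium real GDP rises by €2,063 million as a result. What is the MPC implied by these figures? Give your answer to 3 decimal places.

Implied spending multiplier k = ΔY/ΔG = 2,063/557 ≈ 3.7038.
Since k = 1/(1 − MPC), MPC = 1 − 1/k = 1 − ΔG/ΔY = 1 − 557/2,063 ≈ 0.730.

0.730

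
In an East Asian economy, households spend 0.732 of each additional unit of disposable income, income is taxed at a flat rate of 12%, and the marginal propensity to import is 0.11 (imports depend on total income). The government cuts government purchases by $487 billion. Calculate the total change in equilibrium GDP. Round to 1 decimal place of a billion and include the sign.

Expenditure multiplier = 1/(1 − c(1−t) + m) = 1/(1 − 0.732×0.88 + 0.11) = 1/0.46584 ≈ 2.147.
ΔY = k × ΔG = (−$487 billion) / 0.46584 ≈ −$1,045.4 billion.

−$1,045.4 billion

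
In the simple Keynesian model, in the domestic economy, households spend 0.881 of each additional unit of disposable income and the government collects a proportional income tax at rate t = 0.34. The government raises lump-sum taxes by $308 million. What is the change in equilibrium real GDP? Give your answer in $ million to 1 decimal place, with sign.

A lump-sum tax change of +$308 million shifts disposable income by −$308 million; first-round consumption changes by −c × ΔT = −0.881 × (+$308 million) = −$271.348 million.
Expenditure multiplier = 1/(1 − c(1−t)) = 1/(1 − 0.881×0.66) = 1/0.41854 ≈ 2.389.
The tax multiplier is −c × k ≈ −2.105, so ΔY = k × (−c·ΔT) = (−$271.348 million) / 0.41854 ≈ −$648.3 million.

−$648.3 million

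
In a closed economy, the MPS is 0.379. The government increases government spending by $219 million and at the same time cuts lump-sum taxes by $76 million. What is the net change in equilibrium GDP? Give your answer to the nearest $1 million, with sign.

MPC = 1 − MPS = 1 − 0.379 = 0.621.
Expenditure multiplier = 1/(1 − MPC) = 1/(1 − 0.621) = 1/0.379 ≈ 2.639.
ΔG contributes k·ΔG = (+$219 million) / 0.379 ≈ +$577.8 million.
ΔT of −$76 million changes first-round spending by −c·ΔT = +$47.196 million, contributing k·(−c·ΔT) = (+$47.196 million) / 0.379 ≈ +$124.5 million.
Net ΔY = k(ΔG − c·ΔT) = (+$266.196 million) / 0.379 ≈ +$702 million.

+$702 million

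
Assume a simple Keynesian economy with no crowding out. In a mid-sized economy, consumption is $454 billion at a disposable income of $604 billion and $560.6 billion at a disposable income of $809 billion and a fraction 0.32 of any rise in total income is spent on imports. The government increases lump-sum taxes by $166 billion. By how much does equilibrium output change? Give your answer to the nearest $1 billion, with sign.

MPC = ΔC/ΔYd = (560.6 − 454)/(809 − 604) = 106.6/205 = 0.52.
A lump-sum tax change of +$166 billion shifts disposable income by −$166 billion; first-round consumption changes by −c × ΔT = −0.52 × (+$166 billion) = −$86.32 billion.
Expenditure multiplier = 1/(1 − c + m) = 1/(1 − 0.52 + 0.32) = 1/0.8 = 1.25.
The tax multiplier is −c × k = −0.65, so ΔY = k × (−c·ΔT) = (−$86.32 billion) / 0.8 ≈ −$108 billion.

−$108 billion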